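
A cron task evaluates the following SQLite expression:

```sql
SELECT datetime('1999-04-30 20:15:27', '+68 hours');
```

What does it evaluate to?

1999-05-03 16:15:27

+68 hours from 1999-04-30 20:15:27 is 1999-05-03 16:15:27 (crosses midnight).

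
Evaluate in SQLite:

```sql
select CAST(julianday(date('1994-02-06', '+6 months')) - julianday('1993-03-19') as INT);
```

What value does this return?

505

Adding +6 months to 1994-02-06 gives 1994-08-06.
12 days remain in March 1993 after the 19th (31 − 19).
Full months from April 1993 through July 1994 contribute their day counts.
Then 6 days into August 1994.
Total: 12 + 30 + 31 + 30 + 31 + 31 + 30 + 31 + 30 + 31 + 31 + 28 + 31 + 30 + 31 + 30 + 31 + 6 = 505.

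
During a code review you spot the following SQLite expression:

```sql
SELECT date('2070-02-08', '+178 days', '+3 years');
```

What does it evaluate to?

2073-08-05

Applying '+178 days' to 2070-02-08: counting 178 days forward gives 2070-08-05.
Adding +3 years to 2070-08-05 gives 2073-08-05.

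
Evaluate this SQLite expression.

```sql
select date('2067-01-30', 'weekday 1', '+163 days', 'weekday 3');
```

2067-07-13

`weekday 1` advances to the next Monday; 2067-01-30 is a Sunday, so it moves forward to 2067-01-31.
Applying '+163 days' to 2067-01-31: counting 163 days forward gives 2067-07-13.
`weekday 3` advances to the next Wednesday; 2067-07-13 is already a Wednesday, so it stays at 2067-07-13.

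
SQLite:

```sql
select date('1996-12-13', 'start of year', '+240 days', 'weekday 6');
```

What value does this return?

`start of year` rewinds 1996-12-13 to 1996-01-01.
Applying '+240 days' to 1996-01-01: counting 240 days forward gives 1996-08-28.
`weekday 6` advances to the next Saturday; 1996-08-28 is a Wednesday, so it moves forward to 1996-08-31.

1996-08-31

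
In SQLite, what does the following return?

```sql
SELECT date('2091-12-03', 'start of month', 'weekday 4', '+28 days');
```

2092-01-03

`start of month` rewinds 2091-12-03 to 2091-12-01.
`weekday 4` advances to the next Thursday; 2091-12-01 is a Saturday, so it moves forward to 2091-12-06.
December 2091 has 31 days; 25 remain after the 6th, so 26 days reach 2092-01-01.
Advancing 2 more days within January lands on 2092-01-03.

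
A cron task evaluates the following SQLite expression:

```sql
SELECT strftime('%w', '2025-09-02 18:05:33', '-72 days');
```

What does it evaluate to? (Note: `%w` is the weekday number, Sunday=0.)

0

First apply '-72 days': 2025-09-02 18:05:33 → 2025-06-22 18:05:33.
2025-06-22 is a Sunday; with Sunday=0 that is 0.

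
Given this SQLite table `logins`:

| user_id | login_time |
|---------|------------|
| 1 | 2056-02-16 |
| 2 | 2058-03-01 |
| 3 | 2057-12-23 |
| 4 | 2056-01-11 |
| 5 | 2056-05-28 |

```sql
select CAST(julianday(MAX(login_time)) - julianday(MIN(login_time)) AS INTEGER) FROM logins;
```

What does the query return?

780

MIN = 2056-01-11, MAX = 2058-03-01.
20 days remain in January 2056 after the 11th (31 − 11).
Full months from February 2056 through February 2058 contribute their day counts.
Then 1 day into March 2058.
Total: 20 + 29 + 31 + 30 + 31 + 30 + 31 + 31 + 30 + 31 + 30 + 31 + 31 + 28 + 31 + 30 + 31 + 30 + 31 + 31 + 30 + 31 + 30 + 31 + 31 + 28 + 1 = 780.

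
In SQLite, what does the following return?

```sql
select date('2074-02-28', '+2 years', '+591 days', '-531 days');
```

2076-04-28

Adding +2 years to 2074-02-28 gives 2076-02-28.
Applying '+591 days' to 2076-02-28: counting 591 days forward gives 2077-10-11.
Applying '-531 days' to 2077-10-11: counting 531 days back gives 2076-04-28.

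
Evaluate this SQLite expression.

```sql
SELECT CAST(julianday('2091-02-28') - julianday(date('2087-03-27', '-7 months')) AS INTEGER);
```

Adding -7 months to 2087-03-27 gives 2086-08-27.
4 days remain in August 2086 after the 27th (31 − 27).
Full months from September 2086 through January 2091 contribute their day counts.
Then 28 days into February 2091.
Total: 4 + 30 + 31 + 30 + 31 + 31 + 28 + 31 + 30 + 31 + 30 + 31 + 31 + 30 + 31 + 30 + 31 + 31 + 29 + 31 + 30 + 31 + 30 + 31 + 31 + 30 + 31 + 30 + 31 + 31 + 28 + 31 + 30 + 31 + 30 + 31 + 31 + 30 + 31 + 30 + 31 + 31 + 28 + 31 + 30 + 31 + 30 + 31 + 31 + 30 + 31 + 30 + 31 + 31 + 28 = 1646.

1646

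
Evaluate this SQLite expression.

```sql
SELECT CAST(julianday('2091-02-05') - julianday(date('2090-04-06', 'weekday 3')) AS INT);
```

`weekday 3` advances to the next Wednesday; 2090-04-06 is a Thursday, so it moves forward to 2090-04-12.
18 days remain in April 2090 after the 12th (30 − 12).
Full months from May 2090 through January 2091 contribute their day counts.
Then 5 days into February 2091.
Total: 18 + 31 + 30 + 31 + 31 + 30 + 31 + 30 + 31 + 31 + 5 = 299.

299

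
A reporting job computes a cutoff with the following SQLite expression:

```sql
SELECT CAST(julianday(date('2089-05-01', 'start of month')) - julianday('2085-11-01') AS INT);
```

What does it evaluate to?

`start of month` rewinds 2089-05-01 to 2089-05-01.
29 days remain in November 2085 after the 1st (30 − 1).
Full months from December 2085 through April 2089 contribute their day counts.
Then 1 day into May 2089.
Total: 29 + 31 + 31 + 28 + 31 + 30 + 31 + 30 + 31 + 31 + 30 + 31 + 30 + 31 + 31 + 28 + 31 + 30 + 31 + 30 + 31 + 31 + 30 + 31 + 30 + 31 + 31 + 29 + 31 + 30 + 31 + 30 + 31 + 31 + 30 + 31 + 30 + 31 + 31 + 28 + 31 + 30 + 1 = 1277.

1277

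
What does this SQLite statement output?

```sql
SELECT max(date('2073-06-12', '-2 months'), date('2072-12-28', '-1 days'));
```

2073-04-12

date('2073-06-12', '-2 months') → 2073-04-12.
date('2072-12-28', '-1 days') → 2072-12-27.
Later of the two is 2073-04-12.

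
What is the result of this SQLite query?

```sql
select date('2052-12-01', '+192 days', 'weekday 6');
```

2053-06-14

Applying '+192 days' to 2052-12-01: counting 192 days forward gives 2053-06-11.
`weekday 6` advances to the next Saturday; 2053-06-11 is a Wednesday, so it moves forward to 2053-06-14.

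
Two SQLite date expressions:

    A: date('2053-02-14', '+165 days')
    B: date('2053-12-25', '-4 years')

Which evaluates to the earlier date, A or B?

B

A = 2053-07-29.
B = 2049-12-25.
B is earlier.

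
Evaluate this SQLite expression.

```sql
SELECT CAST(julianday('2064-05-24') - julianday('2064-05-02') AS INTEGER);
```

Both dates are in May 2064: 24 − 2 = 22.

22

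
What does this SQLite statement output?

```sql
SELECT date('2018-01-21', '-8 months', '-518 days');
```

Adding -8 months to 2018-01-21 gives 2017-05-21.
Applying '-518 days' to 2017-05-21: counting 518 days back gives 2015-12-20.

2015-12-20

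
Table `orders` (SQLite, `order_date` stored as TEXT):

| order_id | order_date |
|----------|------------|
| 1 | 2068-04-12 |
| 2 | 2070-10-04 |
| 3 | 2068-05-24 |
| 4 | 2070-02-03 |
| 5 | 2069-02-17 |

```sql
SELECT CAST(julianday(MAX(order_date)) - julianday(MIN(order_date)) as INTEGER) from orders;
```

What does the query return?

905

MIN = 2068-04-12, MAX = 2070-10-04.
18 days remain in April 2068 after the 12th (30 − 12).
Full months from May 2068 through September 2070 contribute their day counts.
Then 4 days into October 2070.
Total: 18 + 31 + 30 + 31 + 31 + 30 + 31 + 30 + 31 + 31 + 28 + 31 + 30 + 31 + 30 + 31 + 31 + 30 + 31 + 30 + 31 + 31 + 28 + 31 + 30 + 31 + 30 + 31 + 31 + 30 + 4 = 905.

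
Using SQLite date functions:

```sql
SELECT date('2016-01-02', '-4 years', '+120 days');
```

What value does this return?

2012-05-01

Adding -4 years to 2016-01-02 gives 2012-01-02.
Applying '+120 days' to 2012-01-02: counting 120 days forward gives 2012-05-01.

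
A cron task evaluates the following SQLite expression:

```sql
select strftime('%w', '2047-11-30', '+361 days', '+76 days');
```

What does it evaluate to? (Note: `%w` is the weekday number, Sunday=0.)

First apply '+361 days', '+76 days': 2047-11-30 → 2049-02-09.
2049-02-09 is a Tuesday; with Sunday=0 that is 2.

2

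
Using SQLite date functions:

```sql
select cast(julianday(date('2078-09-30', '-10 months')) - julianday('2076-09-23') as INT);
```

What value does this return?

Adding -10 months to 2078-09-30 gives 2077-11-30.
7 days remain in September 2076 after the 23rd (30 − 23).
Full months from October 2076 through October 2077 contribute their day counts.
Then 30 days into November 2077.
Total: 7 + 31 + 30 + 31 + 31 + 28 + 31 + 30 + 31 + 30 + 31 + 31 + 30 + 31 + 30 = 433.

433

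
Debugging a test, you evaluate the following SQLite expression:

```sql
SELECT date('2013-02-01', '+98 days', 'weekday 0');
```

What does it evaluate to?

2013-05-12

Applying '+98 days' to 2013-02-01: counting 98 days forward gives 2013-05-10.
`weekday 0` advances to the next Sunday; 2013-05-10 is a Friday, so it moves forward to 2013-05-12.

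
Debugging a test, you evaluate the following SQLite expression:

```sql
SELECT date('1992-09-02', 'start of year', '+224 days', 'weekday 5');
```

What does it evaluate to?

`start of year` rewinds 1992-09-02 to 1992-01-01.
Applying '+224 days' to 1992-01-01: counting 224 days forward gives 1992-08-12.
`weekday 5` advances to the next Friday; 1992-08-12 is a Wednesday, so it moves forward to 1992-08-14.

1992-08-14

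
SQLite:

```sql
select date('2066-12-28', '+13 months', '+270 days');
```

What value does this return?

Adding +13 months to 2066-12-28 gives 2068-01-28.
Applying '+270 days' to 2068-01-28: counting 270 days forward gives 2068-10-24.

2068-10-24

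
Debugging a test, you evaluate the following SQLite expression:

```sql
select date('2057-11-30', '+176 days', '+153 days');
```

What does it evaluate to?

2058-10-25

Applying '+176 days' to 2057-11-30: counting 176 days forward gives 2058-05-25.
Applying '+153 days' to 2058-05-25: counting 153 days forward gives 2058-10-25.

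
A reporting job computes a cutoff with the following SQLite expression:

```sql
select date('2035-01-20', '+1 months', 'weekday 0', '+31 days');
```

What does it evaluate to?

2035-03-28

Adding +1 month to 2035-01-20 gives 2035-02-20.
`weekday 0` advances to the next Sunday; 2035-02-20 is a Tuesday, so it moves forward to 2035-02-25.
February 2035 has 28 days; 3 remain after the 25th, so 4 days reach 2035-03-01.
Advancing 27 more days within March lands on 2035-03-28.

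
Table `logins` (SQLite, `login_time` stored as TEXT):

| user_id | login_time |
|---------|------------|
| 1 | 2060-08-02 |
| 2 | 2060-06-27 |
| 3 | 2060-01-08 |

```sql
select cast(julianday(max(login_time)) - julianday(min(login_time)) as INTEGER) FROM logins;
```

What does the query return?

MIN = 2060-01-08, MAX = 2060-08-02.
23 days remain in January 2060 after the 8th (31 − 8).
Full months from February 2060 through July 2060 contribute their day counts.
Then 2 days into August 2060.
Total: 23 + 29 + 31 + 30 + 31 + 30 + 31 + 2 = 207.

207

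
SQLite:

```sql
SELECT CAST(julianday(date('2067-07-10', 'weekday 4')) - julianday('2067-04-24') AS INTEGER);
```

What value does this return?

`weekday 4` advances to the next Thursday; 2067-07-10 is a Sunday, so it moves forward to 2067-07-14.
6 days remain in April 2067 after the 24th (30 − 24).
May 2067: 31 days.
June 2067: 30 days.
Then 14 days into July 2067.
Total: 6 + 31 + 30 + 14 = 81.

81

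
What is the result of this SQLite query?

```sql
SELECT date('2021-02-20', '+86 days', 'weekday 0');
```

Applying '+86 days' to 2021-02-20: counting 86 days forward gives 2021-05-17.
`weekday 0` advances to the next Sunday; 2021-05-17 is a Monday, so it moves forward to 2021-05-23.

2021-05-23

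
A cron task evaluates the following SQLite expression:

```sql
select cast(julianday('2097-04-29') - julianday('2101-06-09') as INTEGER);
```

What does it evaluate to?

1 day remains in April 2097 after the 29th (30 − 29).
Full months from May 2097 through May 2101 contribute their day counts.
Then 9 days into June 2101.
Total: 1 + 31 + 30 + 31 + 31 + 30 + 31 + 30 + 31 + 31 + 28 + 31 + 30 + 31 + 30 + 31 + 31 + 30 + 31 + 30 + 31 + 31 + 28 + 31 + 30 + 31 + 30 + 31 + 31 + 30 + 31 + 30 + 31 + 31 + 28 + 31 + 30 + 31 + 30 + 31 + 31 + 30 + 31 + 30 + 31 + 31 + 28 + 31 + 30 + 31 + 9 = 1501.
The subtraction is earlier − later, so the result is −1501 → -1501.

-1501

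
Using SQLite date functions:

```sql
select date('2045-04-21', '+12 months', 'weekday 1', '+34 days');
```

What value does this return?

Adding +12 months to 2045-04-21 gives 2046-04-21.
`weekday 1` advances to the next Monday; 2046-04-21 is a Saturday, so it moves forward to 2046-04-23.
April 2046 has 30 days; 7 remain after the 23rd, so 8 days reach 2046-05-01.
Advancing 26 more days within May lands on 2046-05-27.

2046-05-27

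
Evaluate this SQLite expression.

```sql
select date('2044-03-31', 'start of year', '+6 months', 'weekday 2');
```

`start of year` rewinds 2044-03-31 to 2044-01-01.
Adding +6 months to 2044-01-01 gives 2044-07-01.
`weekday 2` advances to the next Tuesday; 2044-07-01 is a Friday, so it moves forward to 2044-07-05.

2044-07-05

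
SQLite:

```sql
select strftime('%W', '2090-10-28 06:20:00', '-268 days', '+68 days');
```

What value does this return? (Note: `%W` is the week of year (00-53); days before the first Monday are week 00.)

15

First apply '-268 days', '+68 days': 2090-10-28 06:20:00 → 2090-04-11 06:20:00.
2090-04-11 is a Tuesday. SQLite's %W counts Mondays since the year started; the result is 15.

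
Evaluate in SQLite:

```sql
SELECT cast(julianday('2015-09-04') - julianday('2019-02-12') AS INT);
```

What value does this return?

26 days remain in September 2015 after the 4th (30 − 4).
Full months from October 2015 through January 2019 contribute their day counts.
Then 12 days into February 2019.
Total: 26 + 31 + 30 + 31 + 31 + 29 + 31 + 30 + 31 + 30 + 31 + 31 + 30 + 31 + 30 + 31 + 31 + 28 + 31 + 30 + 31 + 30 + 31 + 31 + 30 + 31 + 30 + 31 + 31 + 28 + 31 + 30 + 31 + 30 + 31 + 31 + 30 + 31 + 30 + 31 + 31 + 12 = 1257.
The subtraction is earlier − later, so the result is −1257 → -1257.

-1257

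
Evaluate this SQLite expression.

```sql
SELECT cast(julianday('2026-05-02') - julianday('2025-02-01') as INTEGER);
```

455

27 days remain in February 2025 after the 1st (28 − 1).
Full months from March 2025 through April 2026 contribute their day counts.
Then 2 days into May 2026.
Total: 27 + 31 + 30 + 31 + 30 + 31 + 31 + 30 + 31 + 30 + 31 + 31 + 28 + 31 + 30 + 2 = 455.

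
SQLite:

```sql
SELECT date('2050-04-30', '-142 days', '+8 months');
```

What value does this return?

Applying '-142 days' to 2050-04-30: counting 142 days back gives 2049-12-09.
Adding +8 months to 2049-12-09 gives 2050-08-09.

2050-08-09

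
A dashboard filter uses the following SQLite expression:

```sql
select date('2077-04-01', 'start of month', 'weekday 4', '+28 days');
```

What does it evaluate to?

2077-04-29

`start of month` rewinds 2077-04-01 to 2077-04-01.
`weekday 4` advances to the next Thursday; 2077-04-01 is already a Thursday, so it stays at 2077-04-01.
Advancing 28 more days within April lands on 2077-04-29.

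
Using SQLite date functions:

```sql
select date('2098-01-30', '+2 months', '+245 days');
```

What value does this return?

2098-11-30

Adding +2 months to 2098-01-30 gives 2098-03-30.
Applying '+245 days' to 2098-03-30: counting 245 days forward gives 2098-11-30.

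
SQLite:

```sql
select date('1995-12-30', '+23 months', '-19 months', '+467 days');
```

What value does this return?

1997-08-10

Adding +23 months to 1995-12-30 gives 1997-11-30.
Adding -19 months to 1997-11-30 gives 1996-04-30.
Applying '+467 days' to 1996-04-30: counting 467 days forward gives 1997-08-10.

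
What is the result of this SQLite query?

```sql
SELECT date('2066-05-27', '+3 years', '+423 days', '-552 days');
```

2069-01-18

Adding +3 years to 2066-05-27 gives 2069-05-27.
Applying '+423 days' to 2069-05-27: counting 423 days forward gives 2070-07-24.
Applying '-552 days' to 2070-07-24: counting 552 days back gives 2069-01-18.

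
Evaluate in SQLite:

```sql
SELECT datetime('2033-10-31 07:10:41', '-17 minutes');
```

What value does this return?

-17 minutes from 2033-10-31 07:10:41 is 2033-10-31 06:53:41.

2033-10-31 06:53:41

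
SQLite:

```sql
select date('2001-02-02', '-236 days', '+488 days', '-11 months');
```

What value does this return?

2000-11-12

Applying '-236 days' to 2001-02-02: counting 236 days back gives 2000-06-11.
Applying '+488 days' to 2000-06-11: counting 488 days forward gives 2001-10-12.
Adding -11 months to 2001-10-12 gives 2000-11-12.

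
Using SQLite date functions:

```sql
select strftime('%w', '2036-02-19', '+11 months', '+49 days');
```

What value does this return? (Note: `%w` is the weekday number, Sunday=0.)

1

First apply '+11 months', '+49 days': 2036-02-19 → 2037-03-09.
2037-03-09 is a Monday; with Sunday=0 that is 1.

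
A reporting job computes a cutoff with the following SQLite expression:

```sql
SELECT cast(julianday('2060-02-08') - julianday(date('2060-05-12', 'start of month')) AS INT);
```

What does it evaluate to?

`start of month` rewinds 2060-05-12 to 2060-05-01.
21 days remain in February 2060 after the 8th (29 − 8).
March 2060: 31 days.
April 2060: 30 days.
Then 1 day into May 2060.
Total: 21 + 31 + 30 + 1 = 83.
The subtraction is earlier − later, so the result is −83 → -83.

-83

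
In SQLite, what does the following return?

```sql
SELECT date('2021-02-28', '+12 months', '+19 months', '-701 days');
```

2021-10-27

Adding +12 months to 2021-02-28 gives 2022-02-28.
Adding +19 months to 2022-02-28 gives 2023-09-28.
Applying '-701 days' to 2023-09-28: counting 701 days back gives 2021-10-27.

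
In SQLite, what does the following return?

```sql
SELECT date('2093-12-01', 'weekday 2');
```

`weekday 2` advances to the next Tuesday; 2093-12-01 is already a Tuesday, so it stays at 2093-12-01.

2093-12-01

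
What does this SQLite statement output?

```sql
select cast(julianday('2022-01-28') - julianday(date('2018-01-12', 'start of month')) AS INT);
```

1488

`start of month` rewinds 2018-01-12 to 2018-01-01.
30 days remain in January 2018 after the 1st (31 − 1).
Full months from February 2018 through December 2021 contribute their day counts.
Then 28 days into January 2022.
Total: 30 + 28 + 31 + 30 + 31 + 30 + 31 + 31 + 30 + 31 + 30 + 31 + 31 + 28 + 31 + 30 + 31 + 30 + 31 + 31 + 30 + 31 + 30 + 31 + 31 + 29 + 31 + 30 + 31 + 30 + 31 + 31 + 30 + 31 + 30 + 31 + 31 + 28 + 31 + 30 + 31 + 30 + 31 + 31 + 30 + 31 + 30 + 31 + 28 = 1488.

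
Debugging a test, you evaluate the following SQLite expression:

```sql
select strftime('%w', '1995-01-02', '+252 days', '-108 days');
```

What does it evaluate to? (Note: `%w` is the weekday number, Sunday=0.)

5

First apply '+252 days', '-108 days': 1995-01-02 → 1995-05-26.
1995-05-26 is a Friday; with Sunday=0 that is 5.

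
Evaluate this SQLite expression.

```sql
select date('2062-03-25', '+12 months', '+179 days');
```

Adding +12 months to 2062-03-25 gives 2063-03-25.
Applying '+179 days' to 2063-03-25: counting 179 days forward gives 2063-09-20.

2063-09-20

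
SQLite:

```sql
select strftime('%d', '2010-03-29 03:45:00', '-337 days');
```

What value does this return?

First apply '-337 days': 2010-03-29 03:45:00 → 2009-04-26 03:45:00.
`%d` extracts the 2-digit day of month: 26.

26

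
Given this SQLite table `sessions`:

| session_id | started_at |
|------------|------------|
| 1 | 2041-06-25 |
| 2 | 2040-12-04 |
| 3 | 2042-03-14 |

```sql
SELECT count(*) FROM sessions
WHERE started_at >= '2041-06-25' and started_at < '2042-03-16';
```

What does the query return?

Rows in [2041-06-25, 2042-03-16): 2041-06-25, 2042-03-14 → 2 rows.

2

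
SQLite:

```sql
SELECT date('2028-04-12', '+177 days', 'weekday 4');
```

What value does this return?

2028-10-12

Applying '+177 days' to 2028-04-12: counting 177 days forward gives 2028-10-06.
`weekday 4` advances to the next Thursday; 2028-10-06 is a Friday, so it moves forward to 2028-10-12.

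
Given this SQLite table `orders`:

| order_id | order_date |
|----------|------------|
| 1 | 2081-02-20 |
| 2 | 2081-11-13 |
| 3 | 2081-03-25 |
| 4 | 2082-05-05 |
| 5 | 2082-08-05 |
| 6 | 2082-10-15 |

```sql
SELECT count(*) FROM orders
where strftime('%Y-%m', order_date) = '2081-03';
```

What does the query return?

1

Rows with year-month 2081-03: 2081-03-25 → 1.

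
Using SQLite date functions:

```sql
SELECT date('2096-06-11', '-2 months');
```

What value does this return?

Adding -2 months to 2096-06-11 gives 2096-04-11.

2096-04-11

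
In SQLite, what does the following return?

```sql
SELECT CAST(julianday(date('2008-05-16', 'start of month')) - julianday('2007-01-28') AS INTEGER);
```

`start of month` rewinds 2008-05-16 to 2008-05-01.
3 days remain in January 2007 after the 28th (31 − 28).
Full months from February 2007 through April 2008 contribute their day counts.
Then 1 day into May 2008.
Total: 3 + 28 + 31 + 30 + 31 + 30 + 31 + 31 + 30 + 31 + 30 + 31 + 31 + 29 + 31 + 30 + 1 = 459.

459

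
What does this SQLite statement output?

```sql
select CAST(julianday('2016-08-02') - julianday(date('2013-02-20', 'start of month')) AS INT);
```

`start of month` rewinds 2013-02-20 to 2013-02-01.
27 days remain in February 2013 after the 1st (28 − 1).
Full months from March 2013 through July 2016 contribute their day counts.
Then 2 days into August 2016.
Total: 27 + 31 + 30 + 31 + 30 + 31 + 31 + 30 + 31 + 30 + 31 + 31 + 28 + 31 + 30 + 31 + 30 + 31 + 31 + 30 + 31 + 30 + 31 + 31 + 28 + 31 + 30 + 31 + 30 + 31 + 31 + 30 + 31 + 30 + 31 + 31 + 29 + 31 + 30 + 31 + 30 + 31 + 2 = 1278.

1278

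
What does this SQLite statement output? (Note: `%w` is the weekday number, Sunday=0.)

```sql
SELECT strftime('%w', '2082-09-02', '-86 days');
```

1

First apply '-86 days': 2082-09-02 → 2082-06-08.
2082-06-08 is a Monday; with Sunday=0 that is 1.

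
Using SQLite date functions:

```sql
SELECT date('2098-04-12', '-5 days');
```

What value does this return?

2098-04-07

Going back 5 days within April lands on 2098-04-07.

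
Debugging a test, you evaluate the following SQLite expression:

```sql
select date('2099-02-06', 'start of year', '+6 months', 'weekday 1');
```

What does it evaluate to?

2099-07-06

`start of year` rewinds 2099-02-06 to 2099-01-01.
Adding +6 months to 2099-01-01 gives 2099-07-01.
`weekday 1` advances to the next Monday; 2099-07-01 is a Wednesday, so it moves forward to 2099-07-06.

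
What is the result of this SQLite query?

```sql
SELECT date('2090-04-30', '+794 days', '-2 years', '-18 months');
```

Applying '+794 days' to 2090-04-30: counting 794 days forward gives 2092-07-02.
Adding -2 years to 2092-07-02 gives 2090-07-02.
Adding -18 months to 2090-07-02 gives 2089-01-02.

2089-01-02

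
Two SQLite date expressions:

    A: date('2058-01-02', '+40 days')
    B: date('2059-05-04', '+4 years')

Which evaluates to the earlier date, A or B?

A = 2058-02-11.
B = 2063-05-04.
A is earlier.

A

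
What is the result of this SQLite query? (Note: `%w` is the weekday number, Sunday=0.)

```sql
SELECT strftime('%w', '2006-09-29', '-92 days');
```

First apply '-92 days': 2006-09-29 → 2006-06-29.
2006-06-29 is a Thursday; with Sunday=0 that is 4.

4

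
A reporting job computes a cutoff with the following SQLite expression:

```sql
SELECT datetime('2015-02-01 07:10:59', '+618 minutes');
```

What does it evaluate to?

2015-02-01 17:28:59

618 minutes = 10h 18m; +618 minutes from 2015-02-01 07:10:59 is 2015-02-01 17:28:59.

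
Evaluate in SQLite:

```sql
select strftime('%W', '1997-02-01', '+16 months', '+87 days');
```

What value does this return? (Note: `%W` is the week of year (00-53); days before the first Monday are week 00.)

First apply '+16 months', '+87 days': 1997-02-01 → 1998-08-27.
1998-08-27 is a Thursday. SQLite's %W counts Mondays since the year started; the result is 34.

34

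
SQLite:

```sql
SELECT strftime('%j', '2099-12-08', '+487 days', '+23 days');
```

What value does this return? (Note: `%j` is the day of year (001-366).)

122

First apply '+487 days', '+23 days': 2099-12-08 → 2101-05-02.
Day-of-year for 2101-05-02: days since 2101-01-01 inclusive = 122, zero-padded to 122.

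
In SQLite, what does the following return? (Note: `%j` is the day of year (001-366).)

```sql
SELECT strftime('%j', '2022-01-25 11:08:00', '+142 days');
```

First apply '+142 days': 2022-01-25 11:08:00 → 2022-06-16 11:08:00.
Day-of-year for 2022-06-16: days since 2022-01-01 inclusive = 167, zero-padded to 167.

167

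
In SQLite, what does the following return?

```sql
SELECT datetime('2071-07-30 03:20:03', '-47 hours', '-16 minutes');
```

-47 hours from 2071-07-30 03:20:03 is 2071-07-28 04:20:03 (crosses midnight).
-16 minutes from 2071-07-28 04:20:03 is 2071-07-28 04:04:03.

2071-07-28 04:04:03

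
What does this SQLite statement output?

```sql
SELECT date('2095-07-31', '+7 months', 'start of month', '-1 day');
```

2096-02-29

Adding +7 months to 2095-07-31 targets 2096-02-31. February 2096 has only 29 days, so SQLite normalizes the 2-day overflow forward to 2096-03-02.
`start of month` rewinds 2096-03-02 to 2096-03-01.
Going back 1 day from 2096-03-01 reaches 2096-02-29 (last day of February, 29 days).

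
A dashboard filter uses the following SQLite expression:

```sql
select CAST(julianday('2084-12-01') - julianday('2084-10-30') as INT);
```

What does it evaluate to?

32

1 day remains in October 2084 after the 30th (31 − 30).
November 2084: 30 days.
Then 1 day into December 2084.
Total: 1 + 30 + 1 = 32.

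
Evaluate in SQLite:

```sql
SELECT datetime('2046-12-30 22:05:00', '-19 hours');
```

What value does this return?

2046-12-30 03:05:00

-19 hours from 2046-12-30 22:05:00 is 2046-12-30 03:05:00.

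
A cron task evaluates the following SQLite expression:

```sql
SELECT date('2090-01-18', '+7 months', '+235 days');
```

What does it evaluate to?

Adding +7 months to 2090-01-18 gives 2090-08-18.
Applying '+235 days' to 2090-08-18: counting 235 days forward gives 2091-04-10.

2091-04-10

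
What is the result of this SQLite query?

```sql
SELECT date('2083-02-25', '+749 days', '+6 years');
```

Applying '+749 days' to 2083-02-25: counting 749 days forward gives 2085-03-15.
Adding +6 years to 2085-03-15 gives 2091-03-15.

2091-03-15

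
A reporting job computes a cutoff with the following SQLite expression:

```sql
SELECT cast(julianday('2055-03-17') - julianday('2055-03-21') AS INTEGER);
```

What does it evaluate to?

-4

Both dates are in March 2055: 21 − 17 = 4.
The subtraction is earlier − later, so the result is −4 → -4.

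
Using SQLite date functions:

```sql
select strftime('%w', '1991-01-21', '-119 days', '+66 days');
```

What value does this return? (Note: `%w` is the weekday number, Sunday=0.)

4

First apply '-119 days', '+66 days': 1991-01-21 → 1990-11-29.
1990-11-29 is a Thursday; with Sunday=0 that is 4.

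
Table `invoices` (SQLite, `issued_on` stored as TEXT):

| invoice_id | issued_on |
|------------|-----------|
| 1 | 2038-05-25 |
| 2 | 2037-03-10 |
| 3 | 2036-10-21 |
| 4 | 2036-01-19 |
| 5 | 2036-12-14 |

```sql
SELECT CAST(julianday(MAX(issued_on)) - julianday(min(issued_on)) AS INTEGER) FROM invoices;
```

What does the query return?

857

MIN = 2036-01-19, MAX = 2038-05-25.
12 days remain in January 2036 after the 19th (31 − 19).
Full months from February 2036 through April 2038 contribute their day counts.
Then 25 days into May 2038.
Total: 12 + 29 + 31 + 30 + 31 + 30 + 31 + 31 + 30 + 31 + 30 + 31 + 31 + 28 + 31 + 30 + 31 + 30 + 31 + 31 + 30 + 31 + 30 + 31 + 31 + 28 + 31 + 30 + 25 = 857.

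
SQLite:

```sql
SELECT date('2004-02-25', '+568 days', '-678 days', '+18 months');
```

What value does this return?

Applying '+568 days' to 2004-02-25: counting 568 days forward gives 2005-09-15.
Applying '-678 days' to 2005-09-15: counting 678 days back gives 2003-11-07.
Adding +18 months to 2003-11-07 gives 2005-05-07.

2005-05-07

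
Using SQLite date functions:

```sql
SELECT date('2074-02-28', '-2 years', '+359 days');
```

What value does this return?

Adding -2 years to 2074-02-28 gives 2072-02-28.
Applying '+359 days' to 2072-02-28: counting 359 days forward gives 2073-02-21.

2073-02-21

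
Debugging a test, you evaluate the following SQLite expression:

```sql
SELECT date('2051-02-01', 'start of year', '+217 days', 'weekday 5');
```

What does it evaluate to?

`start of year` rewinds 2051-02-01 to 2051-01-01.
Applying '+217 days' to 2051-01-01: counting 217 days forward gives 2051-08-06.
`weekday 5` advances to the next Friday; 2051-08-06 is a Sunday, so it moves forward to 2051-08-11.

2051-08-11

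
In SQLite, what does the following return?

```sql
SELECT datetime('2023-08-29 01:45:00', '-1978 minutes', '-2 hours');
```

1978 minutes = 32h 58m; -1978 minutes from 2023-08-29 01:45:00 is 2023-08-27 16:47:00 (crosses midnight).
-2 hours from 2023-08-27 16:47:00 is 2023-08-27 14:47:00.

2023-08-27 14:47:00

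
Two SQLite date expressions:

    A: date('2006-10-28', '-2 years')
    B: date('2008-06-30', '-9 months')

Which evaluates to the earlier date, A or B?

A

A = 2004-10-28.
B = 2007-09-30.
A is earlier.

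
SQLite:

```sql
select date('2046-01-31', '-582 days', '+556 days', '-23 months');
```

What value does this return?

Applying '-582 days' to 2046-01-31: counting 582 days back gives 2044-06-28.
Applying '+556 days' to 2044-06-28: counting 556 days forward gives 2046-01-05.
Adding -23 months to 2046-01-05 gives 2044-02-05.

2044-02-05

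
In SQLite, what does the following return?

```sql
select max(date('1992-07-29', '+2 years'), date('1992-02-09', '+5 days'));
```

date('1992-07-29', '+2 years') → 1994-07-29.
date('1992-02-09', '+5 days') → 1992-02-14.
Later of the two is 1994-07-29.

1994-07-29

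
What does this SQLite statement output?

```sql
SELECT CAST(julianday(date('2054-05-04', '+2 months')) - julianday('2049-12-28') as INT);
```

1649

Adding +2 months to 2054-05-04 gives 2054-07-04.
3 days remain in December 2049 after the 28th (31 − 28).
Full months from January 2050 through June 2054 contribute their day counts.
Then 4 days into July 2054.
Total: 3 + 31 + 28 + 31 + 30 + 31 + 30 + 31 + 31 + 30 + 31 + 30 + 31 + 31 + 28 + 31 + 30 + 31 + 30 + 31 + 31 + 30 + 31 + 30 + 31 + 31 + 29 + 31 + 30 + 31 + 30 + 31 + 31 + 30 + 31 + 30 + 31 + 31 + 28 + 31 + 30 + 31 + 30 + 31 + 31 + 30 + 31 + 30 + 31 + 31 + 28 + 31 + 30 + 31 + 30 + 4 = 1649.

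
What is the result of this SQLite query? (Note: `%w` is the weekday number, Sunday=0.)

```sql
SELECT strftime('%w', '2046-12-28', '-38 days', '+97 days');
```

1

First apply '-38 days', '+97 days': 2046-12-28 → 2047-02-25.
2047-02-25 is a Monday; with Sunday=0 that is 1.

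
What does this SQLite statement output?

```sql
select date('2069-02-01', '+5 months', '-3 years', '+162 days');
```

Adding +5 months to 2069-02-01 gives 2069-07-01.
Adding -3 years to 2069-07-01 gives 2066-07-01.
Applying '+162 days' to 2066-07-01: counting 162 days forward gives 2066-12-10.

2066-12-10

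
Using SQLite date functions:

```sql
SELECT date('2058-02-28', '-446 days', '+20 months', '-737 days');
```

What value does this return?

Applying '-446 days' to 2058-02-28: counting 446 days back gives 2056-12-09.
Adding +20 months to 2056-12-09 gives 2058-08-09.
Applying '-737 days' to 2058-08-09: counting 737 days back gives 2056-08-02.

2056-08-02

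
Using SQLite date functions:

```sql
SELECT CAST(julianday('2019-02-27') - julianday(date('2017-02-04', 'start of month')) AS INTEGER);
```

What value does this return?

`start of month` rewinds 2017-02-04 to 2017-02-01.
27 days remain in February 2017 after the 1st (28 − 1).
Full months from March 2017 through January 2019 contribute their day counts.
Then 27 days into February 2019.
Total: 27 + 31 + 30 + 31 + 30 + 31 + 31 + 30 + 31 + 30 + 31 + 31 + 28 + 31 + 30 + 31 + 30 + 31 + 31 + 30 + 31 + 30 + 31 + 31 + 27 = 756.

756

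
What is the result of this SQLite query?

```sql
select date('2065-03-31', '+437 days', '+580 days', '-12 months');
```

2067-01-12

Applying '+437 days' to 2065-03-31: counting 437 days forward gives 2066-06-11.
Applying '+580 days' to 2066-06-11: counting 580 days forward gives 2068-01-12.
Adding -12 months to 2068-01-12 gives 2067-01-12.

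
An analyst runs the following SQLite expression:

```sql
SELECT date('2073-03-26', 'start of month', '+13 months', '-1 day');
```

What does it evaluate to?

2074-03-31

`start of month` rewinds 2073-03-26 to 2073-03-01.
Adding +13 months to 2073-03-01 gives 2074-04-01.
Going back 1 day from 2074-04-01 reaches 2074-03-31 (last day of March, 31 days).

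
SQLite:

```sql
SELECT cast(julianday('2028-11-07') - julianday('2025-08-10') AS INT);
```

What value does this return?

21 days remain in August 2025 after the 10th (31 − 10).
Full months from September 2025 through October 2028 contribute their day counts.
Then 7 days into November 2028.
Total: 21 + 30 + 31 + 30 + 31 + 31 + 28 + 31 + 30 + 31 + 30 + 31 + 31 + 30 + 31 + 30 + 31 + 31 + 28 + 31 + 30 + 31 + 30 + 31 + 31 + 30 + 31 + 30 + 31 + 31 + 29 + 31 + 30 + 31 + 30 + 31 + 31 + 30 + 31 + 7 = 1185.

1185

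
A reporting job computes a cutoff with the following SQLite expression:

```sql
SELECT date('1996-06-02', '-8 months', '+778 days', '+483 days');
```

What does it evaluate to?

Adding -8 months to 1996-06-02 gives 1995-10-02.
Applying '+778 days' to 1995-10-02: counting 778 days forward gives 1997-11-18.
Applying '+483 days' to 1997-11-18: counting 483 days forward gives 1999-03-16.

1999-03-16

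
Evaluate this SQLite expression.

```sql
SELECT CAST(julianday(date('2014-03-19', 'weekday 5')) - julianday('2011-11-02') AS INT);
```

`weekday 5` advances to the next Friday; 2014-03-19 is a Wednesday, so it moves forward to 2014-03-21.
28 days remain in November 2011 after the 2nd (30 − 2).
Full months from December 2011 through February 2014 contribute their day counts.
Then 21 days into March 2014.
Total: 28 + 31 + 31 + 29 + 31 + 30 + 31 + 30 + 31 + 31 + 30 + 31 + 30 + 31 + 31 + 28 + 31 + 30 + 31 + 30 + 31 + 31 + 30 + 31 + 30 + 31 + 31 + 28 + 21 = 870.

870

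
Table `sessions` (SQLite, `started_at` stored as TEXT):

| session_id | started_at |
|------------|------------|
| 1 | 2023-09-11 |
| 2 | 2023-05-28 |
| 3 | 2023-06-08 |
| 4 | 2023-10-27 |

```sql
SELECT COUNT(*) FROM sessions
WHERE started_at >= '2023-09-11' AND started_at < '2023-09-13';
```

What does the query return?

Rows in [2023-09-11, 2023-09-13): 2023-09-11 → 1 row.

1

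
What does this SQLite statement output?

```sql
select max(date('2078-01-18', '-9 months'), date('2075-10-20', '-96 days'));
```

date('2078-01-18', '-9 months') → 2077-04-18.
date('2075-10-20', '-96 days') → 2075-07-16.
Later of the two is 2077-04-18.

2077-04-18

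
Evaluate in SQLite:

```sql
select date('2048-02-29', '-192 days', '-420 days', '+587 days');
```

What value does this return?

2048-02-04

Applying '-192 days' to 2048-02-29: counting 192 days back gives 2047-08-21.
Applying '-420 days' to 2047-08-21: counting 420 days back gives 2046-06-27.
Applying '+587 days' to 2046-06-27: counting 587 days forward gives 2048-02-04.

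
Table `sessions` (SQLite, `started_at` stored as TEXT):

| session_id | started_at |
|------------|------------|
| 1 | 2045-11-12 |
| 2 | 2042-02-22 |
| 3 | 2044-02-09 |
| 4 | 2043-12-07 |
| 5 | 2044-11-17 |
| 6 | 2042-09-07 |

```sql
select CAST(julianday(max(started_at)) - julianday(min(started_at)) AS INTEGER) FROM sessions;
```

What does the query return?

1359

MIN = 2042-02-22, MAX = 2045-11-12.
6 days remain in February 2042 after the 22nd (28 − 22).
Full months from March 2042 through October 2045 contribute their day counts.
Then 12 days into November 2045.
Total: 6 + 31 + 30 + 31 + 30 + 31 + 31 + 30 + 31 + 30 + 31 + 31 + 28 + 31 + 30 + 31 + 30 + 31 + 31 + 30 + 31 + 30 + 31 + 31 + 29 + 31 + 30 + 31 + 30 + 31 + 31 + 30 + 31 + 30 + 31 + 31 + 28 + 31 + 30 + 31 + 30 + 31 + 31 + 30 + 31 + 12 = 1359.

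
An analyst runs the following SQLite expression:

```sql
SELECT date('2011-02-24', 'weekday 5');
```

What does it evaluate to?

`weekday 5` advances to the next Friday; 2011-02-24 is a Thursday, so it moves forward to 2011-02-25.

2011-02-25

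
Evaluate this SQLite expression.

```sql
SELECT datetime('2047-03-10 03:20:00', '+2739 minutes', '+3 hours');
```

2047-03-12 03:59:00

2739 minutes = 45h 39m; +2739 minutes from 2047-03-10 03:20:00 is 2047-03-12 00:59:00 (crosses midnight).
+3 hours from 2047-03-12 00:59:00 is 2047-03-12 03:59:00.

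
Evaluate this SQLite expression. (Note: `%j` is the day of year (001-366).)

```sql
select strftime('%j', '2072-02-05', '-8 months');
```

156

First apply '-8 months': 2072-02-05 → 2071-06-05.
Day-of-year for 2071-06-05: days since 2071-01-01 inclusive = 156, zero-padded to 156.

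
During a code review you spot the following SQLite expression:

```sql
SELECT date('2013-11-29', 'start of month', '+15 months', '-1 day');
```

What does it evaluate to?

`start of month` rewinds 2013-11-29 to 2013-11-01.
Adding +15 months to 2013-11-01 gives 2015-02-01.
Going back 1 day from 2015-02-01 reaches 2015-01-31 (last day of January, 31 days).

2015-01-31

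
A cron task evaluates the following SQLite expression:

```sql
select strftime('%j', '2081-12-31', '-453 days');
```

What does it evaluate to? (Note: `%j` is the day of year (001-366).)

First apply '-453 days': 2081-12-31 → 2080-10-04.
Day-of-year for 2080-10-04: days since 2080-01-01 inclusive = 278, zero-padded to 278.

278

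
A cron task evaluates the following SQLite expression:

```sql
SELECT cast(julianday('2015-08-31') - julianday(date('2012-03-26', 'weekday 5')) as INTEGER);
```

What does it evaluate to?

1249

`weekday 5` advances to the next Friday; 2012-03-26 is a Monday, so it moves forward to 2012-03-30.
1 day remains in March 2012 after the 30th (31 − 30).
Full months from April 2012 through July 2015 contribute their day counts.
Then 31 days into August 2015.
Total: 1 + 30 + 31 + 30 + 31 + 31 + 30 + 31 + 30 + 31 + 31 + 28 + 31 + 30 + 31 + 30 + 31 + 31 + 30 + 31 + 30 + 31 + 31 + 28 + 31 + 30 + 31 + 30 + 31 + 31 + 30 + 31 + 30 + 31 + 31 + 28 + 31 + 30 + 31 + 30 + 31 + 31 = 1249.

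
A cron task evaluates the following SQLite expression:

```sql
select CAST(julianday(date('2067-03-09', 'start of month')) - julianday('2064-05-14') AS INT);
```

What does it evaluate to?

1021

`start of month` rewinds 2067-03-09 to 2067-03-01.
17 days remain in May 2064 after the 14th (31 − 14).
Full months from June 2064 through February 2067 contribute their day counts.
Then 1 day into March 2067.
Total: 17 + 30 + 31 + 31 + 30 + 31 + 30 + 31 + 31 + 28 + 31 + 30 + 31 + 30 + 31 + 31 + 30 + 31 + 30 + 31 + 31 + 28 + 31 + 30 + 31 + 30 + 31 + 31 + 30 + 31 + 30 + 31 + 31 + 28 + 1 = 1021.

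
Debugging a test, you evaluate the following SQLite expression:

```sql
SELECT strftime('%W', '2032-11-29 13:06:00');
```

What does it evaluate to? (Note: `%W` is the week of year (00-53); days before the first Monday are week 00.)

48

2032-11-29 is a Monday. SQLite's %W counts Mondays since the year started; the result is 48.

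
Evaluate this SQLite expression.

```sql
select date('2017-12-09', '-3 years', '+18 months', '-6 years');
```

2010-06-09

Adding -3 years to 2017-12-09 gives 2014-12-09.
Adding +18 months to 2014-12-09 gives 2016-06-09.
Adding -6 years to 2016-06-09 gives 2010-06-09.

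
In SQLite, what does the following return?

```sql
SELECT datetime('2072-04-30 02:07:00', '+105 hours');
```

2072-05-04 11:07:00

+105 hours from 2072-04-30 02:07:00 is 2072-05-04 11:07:00 (crosses midnight).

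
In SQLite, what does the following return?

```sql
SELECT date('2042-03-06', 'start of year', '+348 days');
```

`start of year` rewinds 2042-03-06 to 2042-01-01.
Applying '+348 days' to 2042-01-01: counting 348 days forward gives 2042-12-15.

2042-12-15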